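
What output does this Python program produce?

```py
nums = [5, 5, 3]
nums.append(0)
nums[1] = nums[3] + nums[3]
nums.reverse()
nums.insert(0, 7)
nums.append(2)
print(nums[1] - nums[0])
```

-7

append 0 → [5, 5, 3, 0]
nums[1] = nums[3]+nums[3] = 0+0 = 0 → [5, 0, 3, 0]
reverse → [0, 3, 0, 5]
insert 7 at 0 → [7, 0, 3, 0, 5]
append 2 → [7, 0, 3, 0, 5, 2]
nums[1]-nums[0] = 0-7 = -7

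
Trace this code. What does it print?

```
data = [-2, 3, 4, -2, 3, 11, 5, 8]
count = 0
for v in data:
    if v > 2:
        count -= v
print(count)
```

v=-2: not >2
v=3: >2, count = 0-3 = -3
v=4: >2, count = (-3)-4 = -7
v=-2: not >2
v=3: >2, count = (-7)-3 = -10
v=11: >2, count = (-10)-11 = -21
v=5: >2, count = (-21)-5 = -26
v=8: >2, count = (-26)-8 = -34

-34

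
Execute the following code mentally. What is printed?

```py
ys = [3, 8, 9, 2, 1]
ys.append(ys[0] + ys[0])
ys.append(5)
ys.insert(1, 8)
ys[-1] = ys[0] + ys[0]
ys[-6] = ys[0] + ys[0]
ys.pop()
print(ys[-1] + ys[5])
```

append ys[0]+ys[0] = 3+3 = 6 → [3, 8, 9, 2, 1, 6]
append 5 → [3, 8, 9, 2, 1, 6, 5]
insert 8 at 1 → [3, 8, 8, 9, 2, 1, 6, 5]
ys[-1] = ys[0]+ys[0] = 3+3 = 6 → [3, 8, 8, 9, 2, 1, 6, 6]
ys[-6] = ys[0]+ys[0] = 3+3 = 6 → [3, 8, 6, 9, 2, 1, 6, 6]
pop() removes 6 → [3, 8, 6, 9, 2, 1, 6]
ys[-1]+ys[5] = 6+1 = 7

7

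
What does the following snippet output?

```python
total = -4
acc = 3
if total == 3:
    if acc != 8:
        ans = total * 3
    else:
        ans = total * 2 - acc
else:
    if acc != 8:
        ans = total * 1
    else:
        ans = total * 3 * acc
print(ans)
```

total=-4, acc=3
total == 3 is False; acc != 8 is True
→ ans = total * 1 = -4

-4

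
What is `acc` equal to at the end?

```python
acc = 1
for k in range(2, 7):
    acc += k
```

k=2: acc = 1+2 = 3
k=3: acc = 3+3 = 6
k=4: acc = 6+4 = 10
k=5: acc = 10+5 = 15
k=6: acc = 15+6 = 21

21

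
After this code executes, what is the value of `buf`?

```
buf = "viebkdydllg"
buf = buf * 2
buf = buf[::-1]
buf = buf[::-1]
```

repeat ×2 → 'viebkdydllgviebkdydllg'
reverse → 'glldydkbeivglldydkbeiv'
reverse → 'viebkdydllgviebkdydllg'

'viebkdydllgviebkdydllg'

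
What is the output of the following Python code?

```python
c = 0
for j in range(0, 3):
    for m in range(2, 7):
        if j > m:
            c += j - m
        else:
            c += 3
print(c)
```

j=0,m=2: not 0>2, c = 0+3 = 3
j=0,m=3: not 0>3, c = 3+3 = 6
j=0,m=4: not 0>4, c = 6+3 = 9
j=0,m=5: not 0>5, c = 9+3 = 12
j=0,m=6: not 0>6, c = 12+3 = 15
j=1,m=2: not 1>2, c = 15+3 = 18
j=1,m=3: not 1>3, c = 18+3 = 21
j=1,m=4: not 1>4, c = 21+3 = 24
j=1,m=5: not 1>5, c = 24+3 = 27
j=1,m=6: not 1>6, c = 27+3 = 30
j=2,m=2: not 2>2, c = 30+3 = 33
j=2,m=3: not 2>3, c = 33+3 = 36
j=2,m=4: not 2>4, c = 36+3 = 39
j=2,m=5: not 2>5, c = 39+3 = 42
j=2,m=6: not 2>6, c = 42+3 = 45

45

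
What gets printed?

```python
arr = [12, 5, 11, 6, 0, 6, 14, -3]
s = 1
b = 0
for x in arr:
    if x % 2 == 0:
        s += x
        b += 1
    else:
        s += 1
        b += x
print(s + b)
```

60

x=12: even, s = 1+12 = 13; b=1
x=5: not even, s = 13+1 = 14; b=6
x=11: not even, s = 14+1 = 15; b=17
x=6: even, s = 15+6 = 21; b=18
x=0: even, s = 21+0 = 21; b=19
x=6: even, s = 21+6 = 27; b=20
x=14: even, s = 27+14 = 41; b=21
x=-3: not even, s = 41+1 = 42; b=18
s+b = 42+18 = 60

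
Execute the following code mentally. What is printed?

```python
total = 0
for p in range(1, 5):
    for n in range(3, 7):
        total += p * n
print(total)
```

180

p=1,n=3: total = 0+3 = 3
p=1,n=4: total = 3+4 = 7
p=1,n=5: total = 7+5 = 12
p=1,n=6: total = 12+6 = 18
p=2,n=3: total = 18+6 = 24
p=2,n=4: total = 24+8 = 32
p=2,n=5: total = 32+10 = 42
p=2,n=6: total = 42+12 = 54
p=3,n=3: total = 54+9 = 63
p=3,n=4: total = 63+12 = 75
p=3,n=5: total = 75+15 = 90
p=3,n=6: total = 90+18 = 108
p=4,n=3: total = 108+12 = 120
p=4,n=4: total = 120+16 = 136
p=4,n=5: total = 136+20 = 156
p=4,n=6: total = 156+24 = 180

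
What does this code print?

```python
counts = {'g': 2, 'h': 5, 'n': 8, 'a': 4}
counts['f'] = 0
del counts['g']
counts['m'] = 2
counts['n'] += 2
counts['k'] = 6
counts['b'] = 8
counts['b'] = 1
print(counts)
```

counts['f'] = 0 → {'g': 2, 'h': 5, 'n': 8, 'a': 4, 'f': 0}
del 'g' → {'h': 5, 'n': 8, 'a': 4, 'f': 0}
counts['m'] = 2 → {'h': 5, 'n': 8, 'a': 4, 'f': 0, 'm': 2}
counts['n'] = 8+2 = 10 → {'h': 5, 'n': 10, 'a': 4, 'f': 0, 'm': 2}
counts['k'] = 6 → {'h': 5, 'n': 10, 'a': 4, 'f': 0, 'm': 2, 'k': 6}
counts['b'] = 8 → {'h': 5, 'n': 10, 'a': 4, 'f': 0, 'm': 2, 'k': 6, 'b': 8}
counts['b'] = 1 → {'h': 5, 'n': 10, 'a': 4, 'f': 0, 'm': 2, 'k': 6, 'b': 1}

{'h': 5, 'n': 10, 'a': 4, 'f': 0, 'm': 2, 'k': 6, 'b': 1}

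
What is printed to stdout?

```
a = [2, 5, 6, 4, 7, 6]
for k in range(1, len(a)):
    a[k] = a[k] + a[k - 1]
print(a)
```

[2, 7, 13, 17, 24, 30]

k=1: a[1] = 5+2 = 7 → [2, 7, 6, 4, 7, 6]
k=2: a[2] = 6+7 = 13 → [2, 7, 13, 4, 7, 6]
k=3: a[3] = 4+13 = 17 → [2, 7, 13, 17, 7, 6]
k=4: a[4] = 7+17 = 24 → [2, 7, 13, 17, 24, 6]
k=5: a[5] = 6+24 = 30 → [2, 7, 13, 17, 24, 30]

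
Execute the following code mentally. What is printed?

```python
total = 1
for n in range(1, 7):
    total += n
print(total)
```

n=1: total = 1+1 = 2
n=2: total = 2+2 = 4
n=3: total = 4+3 = 7
n=4: total = 7+4 = 11
n=5: total = 11+5 = 16
n=6: total = 16+6 = 22

22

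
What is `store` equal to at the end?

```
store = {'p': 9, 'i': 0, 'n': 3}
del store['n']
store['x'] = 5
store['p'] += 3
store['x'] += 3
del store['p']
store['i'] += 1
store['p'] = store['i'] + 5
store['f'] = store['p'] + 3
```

{'i': 1, 'x': 8, 'p': 6, 'f': 9}

del 'n' → {'p': 9, 'i': 0}
store['x'] = 5 → {'p': 9, 'i': 0, 'x': 5}
store['p'] = 9+3 = 12 → {'p': 12, 'i': 0, 'x': 5}
store['x'] = 5+3 = 8 → {'p': 12, 'i': 0, 'x': 8}
del 'p' → {'i': 0, 'x': 8}
store['i'] = 0+1 = 1 → {'i': 1, 'x': 8}
store['p'] = store['i']+5 = 6 → {'i': 1, 'x': 8, 'p': 6}
store['f'] = store['p']+3 = 9 → {'i': 1, 'x': 8, 'p': 6, 'f': 9}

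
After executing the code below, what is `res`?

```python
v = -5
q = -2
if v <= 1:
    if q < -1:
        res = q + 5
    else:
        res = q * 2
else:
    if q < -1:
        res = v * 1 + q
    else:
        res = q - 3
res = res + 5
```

8

v=-5, q=-2
v <= 1 is True; q < -1 is True
→ res = q + 5 = 3
res = 3+5 = 8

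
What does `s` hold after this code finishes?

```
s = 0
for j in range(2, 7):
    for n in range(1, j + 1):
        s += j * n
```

j=2,n=1: s = 0+2 = 2
j=2,n=2: s = 2+4 = 6
j=3,n=1: s = 6+3 = 9
j=3,n=2: s = 9+6 = 15
j=3,n=3: s = 15+9 = 24
j=4,n=1: s = 24+4 = 28
j=4,n=2: s = 28+8 = 36
j=4,n=3: s = 36+12 = 48
j=4,n=4: s = 48+16 = 64
j=5,n=1: s = 64+5 = 69
j=5,n=2: s = 69+10 = 79
j=5,n=3: s = 79+15 = 94
j=5,n=4: s = 94+20 = 114
j=5,n=5: s = 114+25 = 139
j=6,n=1: s = 139+6 = 145
j=6,n=2: s = 145+12 = 157
j=6,n=3: s = 157+18 = 175
j=6,n=4: s = 175+24 = 199
j=6,n=5: s = 199+30 = 229
j=6,n=6: s = 229+36 = 265

265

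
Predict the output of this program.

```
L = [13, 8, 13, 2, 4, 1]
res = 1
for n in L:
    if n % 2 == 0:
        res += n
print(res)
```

15

n=13: not even
n=8: even, res = 1+8 = 9
n=13: not even
n=2: even, res = 9+2 = 11
n=4: even, res = 11+4 = 15
n=1: not even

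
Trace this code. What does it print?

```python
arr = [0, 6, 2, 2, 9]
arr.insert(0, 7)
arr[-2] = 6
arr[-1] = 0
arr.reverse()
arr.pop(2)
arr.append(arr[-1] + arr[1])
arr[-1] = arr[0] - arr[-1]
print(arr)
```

insert 7 at 0 → [7, 0, 6, 2, 2, 9]
arr[-2] = 6 → [7, 0, 6, 2, 6, 9]
arr[-1] = 0 → [7, 0, 6, 2, 6, 0]
reverse → [0, 6, 2, 6, 0, 7]
pop(2) removes 2 → [0, 6, 6, 0, 7]
append arr[-1]+arr[1] = 7+6 = 13 → [0, 6, 6, 0, 7, 13]
arr[-1] = arr[0]-arr[-1] = 0-13 = -13 → [0, 6, 6, 0, 7, -13]

[0, 6, 6, 0, 7, -13]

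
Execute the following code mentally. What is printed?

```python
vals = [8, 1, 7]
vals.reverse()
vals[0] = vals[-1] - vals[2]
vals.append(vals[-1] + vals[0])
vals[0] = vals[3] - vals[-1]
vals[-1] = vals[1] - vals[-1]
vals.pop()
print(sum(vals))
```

9

reverse → [7, 1, 8]
vals[0] = vals[-1]-vals[2] = 8-8 = 0 → [0, 1, 8]
append vals[-1]+vals[0] = 8+0 = 8 → [0, 1, 8, 8]
vals[0] = vals[3]-vals[-1] = 8-8 = 0 → [0, 1, 8, 8]
vals[-1] = vals[1]-vals[-1] = 1-8 = -7 → [0, 1, 8, -7]
pop() removes -7 → [0, 1, 8]
sum = 9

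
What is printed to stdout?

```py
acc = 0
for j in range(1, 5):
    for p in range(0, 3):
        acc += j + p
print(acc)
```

j=1,p=0: acc = 0+1 = 1
j=1,p=1: acc = 1+2 = 3
j=1,p=2: acc = 3+3 = 6
j=2,p=0: acc = 6+2 = 8
j=2,p=1: acc = 8+3 = 11
j=2,p=2: acc = 11+4 = 15
j=3,p=0: acc = 15+3 = 18
j=3,p=1: acc = 18+4 = 22
j=3,p=2: acc = 22+5 = 27
j=4,p=0: acc = 27+4 = 31
j=4,p=1: acc = 31+5 = 36
j=4,p=2: acc = 36+6 = 42

42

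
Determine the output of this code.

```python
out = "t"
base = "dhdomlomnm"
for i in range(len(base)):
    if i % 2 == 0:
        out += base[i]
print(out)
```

i=0: add 'd' → 'td'
i=1: skip
i=2: add 'd' → 'tdd'
i=3: skip
i=4: add 'm' → 'tddm'
i=5: skip
i=6: add 'o' → 'tddmo'
i=7: skip
i=8: add 'n' → 'tddmon'
i=9: skip

tddmon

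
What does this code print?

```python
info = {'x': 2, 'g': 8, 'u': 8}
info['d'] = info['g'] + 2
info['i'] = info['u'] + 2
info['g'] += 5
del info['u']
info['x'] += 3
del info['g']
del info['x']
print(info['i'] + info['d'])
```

info['d'] = info['g']+2 = 10 → {'x': 2, 'g': 8, 'u': 8, 'd': 10}
info['i'] = info['u']+2 = 10 → {'x': 2, 'g': 8, 'u': 8, 'd': 10, 'i': 10}
info['g'] = 8+5 = 13 → {'x': 2, 'g': 13, 'u': 8, 'd': 10, 'i': 10}
del 'u' → {'x': 2, 'g': 13, 'd': 10, 'i': 10}
info['x'] = 2+3 = 5 → {'x': 5, 'g': 13, 'd': 10, 'i': 10}
del 'g' → {'x': 5, 'd': 10, 'i': 10}
del 'x' → {'d': 10, 'i': 10}
info['i']+info['d'] = 10+10 = 20

20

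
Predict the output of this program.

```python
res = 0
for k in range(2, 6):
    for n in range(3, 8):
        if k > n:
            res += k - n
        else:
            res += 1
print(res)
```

k=2,n=3: not 2>3, res = 0+1 = 1
k=2,n=4: not 2>4, res = 1+1 = 2
k=2,n=5: not 2>5, res = 2+1 = 3
k=2,n=6: not 2>6, res = 3+1 = 4
k=2,n=7: not 2>7, res = 4+1 = 5
k=3,n=3: not 3>3, res = 5+1 = 6
k=3,n=4: not 3>4, res = 6+1 = 7
k=3,n=5: not 3>5, res = 7+1 = 8
k=3,n=6: not 3>6, res = 8+1 = 9
k=3,n=7: not 3>7, res = 9+1 = 10
k=4,n=3: 4>3, res = 10+1 = 11
k=4,n=4: not 4>4, res = 11+1 = 12
k=4,n=5: not 4>5, res = 12+1 = 13
k=4,n=6: not 4>6, res = 13+1 = 14
k=4,n=7: not 4>7, res = 14+1 = 15
k=5,n=3: 5>3, res = 15+2 = 17
k=5,n=4: 5>4, res = 17+1 = 18
k=5,n=5: not 5>5, res = 18+1 = 19
k=5,n=6: not 5>6, res = 19+1 = 20
k=5,n=7: not 5>7, res = 20+1 = 21

21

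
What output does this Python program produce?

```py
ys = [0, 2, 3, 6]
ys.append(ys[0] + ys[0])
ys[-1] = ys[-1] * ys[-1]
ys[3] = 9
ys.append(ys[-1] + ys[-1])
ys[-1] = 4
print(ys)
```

append ys[0]+ys[0] = 0+0 = 0 → [0, 2, 3, 6, 0]
ys[-1] = ys[-1]*ys[-1] = 0*0 = 0 → [0, 2, 3, 6, 0]
ys[3] = 9 → [0, 2, 3, 9, 0]
append ys[-1]+ys[-1] = 0+0 = 0 → [0, 2, 3, 9, 0, 0]
ys[-1] = 4 → [0, 2, 3, 9, 0, 4]

[0, 2, 3, 9, 0, 4]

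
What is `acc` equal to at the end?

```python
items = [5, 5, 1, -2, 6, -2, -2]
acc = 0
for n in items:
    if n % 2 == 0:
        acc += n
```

0

n=5: not even
n=5: not even
n=1: not even
n=-2: even, acc = 0+(-2) = -2
n=6: even, acc = (-2)+6 = 4
n=-2: even, acc = 4+(-2) = 2
n=-2: even, acc = 2+(-2) = 0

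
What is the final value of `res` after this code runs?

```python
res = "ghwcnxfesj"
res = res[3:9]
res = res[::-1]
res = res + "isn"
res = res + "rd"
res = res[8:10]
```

slice [3:9] → 'cnxfes'
reverse → 'sefxnc'
+ 'isn' → 'sefxncisn'
+ 'rd' → 'sefxncisnrd'
slice [8:10] → 'nr'

'nr'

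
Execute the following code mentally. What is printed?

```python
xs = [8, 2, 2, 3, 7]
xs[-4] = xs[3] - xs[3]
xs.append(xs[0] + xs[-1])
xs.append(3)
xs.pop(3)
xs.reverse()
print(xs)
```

xs[-4] = xs[3]-xs[3] = 3-3 = 0 → [8, 0, 2, 3, 7]
append xs[0]+xs[-1] = 8+7 = 15 → [8, 0, 2, 3, 7, 15]
append 3 → [8, 0, 2, 3, 7, 15, 3]
pop(3) removes 3 → [8, 0, 2, 7, 15, 3]
reverse → [3, 15, 7, 2, 0, 8]

[3, 15, 7, 2, 0, 8]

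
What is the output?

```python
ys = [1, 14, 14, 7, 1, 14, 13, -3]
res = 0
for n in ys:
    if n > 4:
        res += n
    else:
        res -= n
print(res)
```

n=1: not >4, res = 0-1 = -1
n=14: >4, res = (-1)+14 = 13
n=14: >4, res = 13+14 = 27
n=7: >4, res = 27+7 = 34
n=1: not >4, res = 34-1 = 33
n=14: >4, res = 33+14 = 47
n=13: >4, res = 47+13 = 60
n=-3: not >4, res = 60-(-3) = 63

63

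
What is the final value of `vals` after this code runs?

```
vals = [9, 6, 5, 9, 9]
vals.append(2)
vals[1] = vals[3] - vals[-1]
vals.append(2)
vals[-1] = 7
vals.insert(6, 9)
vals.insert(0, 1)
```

[1, 9, 7, 5, 9, 9, 2, 9, 7]

append 2 → [9, 6, 5, 9, 9, 2]
vals[1] = vals[3]-vals[-1] = 9-2 = 7 → [9, 7, 5, 9, 9, 2]
append 2 → [9, 7, 5, 9, 9, 2, 2]
vals[-1] = 7 → [9, 7, 5, 9, 9, 2, 7]
insert 9 at 6 → [9, 7, 5, 9, 9, 2, 9, 7]
insert 1 at 0 → [1, 9, 7, 5, 9, 9, 2, 9, 7]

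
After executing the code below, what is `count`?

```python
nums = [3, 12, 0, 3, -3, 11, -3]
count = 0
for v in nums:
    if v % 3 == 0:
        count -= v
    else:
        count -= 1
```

-13

v=3: %3==0, count = 0-3 = -3
v=12: %3==0, count = (-3)-12 = -15
v=0: %3==0, count = (-15)-0 = -15
v=3: %3==0, count = (-15)-3 = -18
v=-3: %3==0, count = (-18)-(-3) = -15
v=11: not %3==0, count = (-15)-1 = -16
v=-3: %3==0, count = (-16)-(-3) = -13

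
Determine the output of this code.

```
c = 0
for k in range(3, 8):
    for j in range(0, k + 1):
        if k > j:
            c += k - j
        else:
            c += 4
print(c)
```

100

k=3,j=0: 3>0, c = 0+3 = 3
k=3,j=1: 3>1, c = 3+2 = 5
k=3,j=2: 3>2, c = 5+1 = 6
k=3,j=3: not 3>3, c = 6+4 = 10
k=4,j=0: 4>0, c = 10+4 = 14
k=4,j=1: 4>1, c = 14+3 = 17
k=4,j=2: 4>2, c = 17+2 = 19
k=4,j=3: 4>3, c = 19+1 = 20
k=4,j=4: not 4>4, c = 20+4 = 24
k=5,j=0: 5>0, c = 24+5 = 29
k=5,j=1: 5>1, c = 29+4 = 33
k=5,j=2: 5>2, c = 33+3 = 36
k=5,j=3: 5>3, c = 36+2 = 38
k=5,j=4: 5>4, c = 38+1 = 39
k=5,j=5: not 5>5, c = 39+4 = 43
k=6,j=0: 6>0, c = 43+6 = 49
k=6,j=1: 6>1, c = 49+5 = 54
k=6,j=2: 6>2, c = 54+4 = 58
k=6,j=3: 6>3, c = 58+3 = 61
k=6,j=4: 6>4, c = 61+2 = 63
k=6,j=5: 6>5, c = 63+1 = 64
k=6,j=6: not 6>6, c = 64+4 = 68
k=7,j=0: 7>0, c = 68+7 = 75
k=7,j=1: 7>1, c = 75+6 = 81
k=7,j=2: 7>2, c = 81+5 = 86
k=7,j=3: 7>3, c = 86+4 = 90
k=7,j=4: 7>4, c = 90+3 = 93
k=7,j=5: 7>5, c = 93+2 = 95
k=7,j=6: 7>6, c = 95+1 = 96
k=7,j=7: not 7>7, c = 96+4 = 100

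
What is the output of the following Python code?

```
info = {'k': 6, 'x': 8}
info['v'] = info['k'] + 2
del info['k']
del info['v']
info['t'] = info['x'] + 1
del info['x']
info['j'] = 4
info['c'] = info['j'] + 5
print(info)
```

info['v'] = info['k']+2 = 8 → {'k': 6, 'x': 8, 'v': 8}
del 'k' → {'x': 8, 'v': 8}
del 'v' → {'x': 8}
info['t'] = info['x']+1 = 9 → {'x': 8, 't': 9}
del 'x' → {'t': 9}
info['j'] = 4 → {'t': 9, 'j': 4}
info['c'] = info['j']+5 = 9 → {'t': 9, 'j': 4, 'c': 9}

{'t': 9, 'j': 4, 'c': 9}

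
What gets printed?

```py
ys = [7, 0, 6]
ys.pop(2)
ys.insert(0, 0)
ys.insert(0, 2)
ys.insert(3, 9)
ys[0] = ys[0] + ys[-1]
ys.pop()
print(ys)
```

pop(2) removes 6 → [7, 0]
insert 0 at 0 → [0, 7, 0]
insert 2 at 0 → [2, 0, 7, 0]
insert 9 at 3 → [2, 0, 7, 9, 0]
ys[0] = ys[0]+ys[-1] = 2+0 = 2 → [2, 0, 7, 9, 0]
pop() removes 0 → [2, 0, 7, 9]

[2, 0, 7, 9]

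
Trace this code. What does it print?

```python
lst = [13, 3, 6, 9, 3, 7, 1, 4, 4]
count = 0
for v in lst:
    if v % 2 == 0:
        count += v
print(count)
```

v=13: not even
v=3: not even
v=6: even, count = 0+6 = 6
v=9: not even
v=3: not even
v=7: not even
v=1: not even
v=4: even, count = 6+4 = 10
v=4: even, count = 10+4 = 14

14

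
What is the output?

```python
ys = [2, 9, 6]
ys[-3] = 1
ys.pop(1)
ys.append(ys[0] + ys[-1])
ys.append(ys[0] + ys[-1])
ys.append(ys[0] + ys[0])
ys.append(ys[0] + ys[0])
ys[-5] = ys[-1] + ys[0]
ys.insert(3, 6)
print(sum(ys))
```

ys[-3] = 1 → [1, 9, 6]
pop(1) removes 9 → [1, 6]
append ys[0]+ys[-1] = 1+6 = 7 → [1, 6, 7]
append ys[0]+ys[-1] = 1+7 = 8 → [1, 6, 7, 8]
append ys[0]+ys[0] = 1+1 = 2 → [1, 6, 7, 8, 2]
append ys[0]+ys[0] = 1+1 = 2 → [1, 6, 7, 8, 2, 2]
ys[-5] = ys[-1]+ys[0] = 2+1 = 3 → [1, 3, 7, 8, 2, 2]
insert 6 at 3 → [1, 3, 7, 6, 8, 2, 2]
sum = 29

29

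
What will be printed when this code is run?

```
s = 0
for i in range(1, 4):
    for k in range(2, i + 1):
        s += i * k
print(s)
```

19

i=2,k=2: s = 0+4 = 4
i=3,k=2: s = 4+6 = 10
i=3,k=3: s = 10+9 = 19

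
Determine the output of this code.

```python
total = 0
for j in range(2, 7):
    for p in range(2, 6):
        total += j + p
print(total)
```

150

j=2,p=2: total = 0+4 = 4
j=2,p=3: total = 4+5 = 9
j=2,p=4: total = 9+6 = 15
j=2,p=5: total = 15+7 = 22
j=3,p=2: total = 22+5 = 27
j=3,p=3: total = 27+6 = 33
j=3,p=4: total = 33+7 = 40
j=3,p=5: total = 40+8 = 48
j=4,p=2: total = 48+6 = 54
j=4,p=3: total = 54+7 = 61
j=4,p=4: total = 61+8 = 69
j=4,p=5: total = 69+9 = 78
j=5,p=2: total = 78+7 = 85
j=5,p=3: total = 85+8 = 93
j=5,p=4: total = 93+9 = 102
j=5,p=5: total = 102+10 = 112
j=6,p=2: total = 112+8 = 120
j=6,p=3: total = 120+9 = 129
j=6,p=4: total = 129+10 = 139
j=6,p=5: total = 139+11 = 150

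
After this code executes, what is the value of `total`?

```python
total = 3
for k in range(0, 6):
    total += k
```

k=0: total = 3+0 = 3
k=1: total = 3+1 = 4
k=2: total = 4+2 = 6
k=3: total = 6+3 = 9
k=4: total = 9+4 = 13
k=5: total = 13+5 = 18

18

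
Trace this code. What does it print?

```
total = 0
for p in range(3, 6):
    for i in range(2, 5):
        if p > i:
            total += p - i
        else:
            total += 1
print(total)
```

p=3,i=2: 3>2, total = 0+1 = 1
p=3,i=3: not 3>3, total = 1+1 = 2
p=3,i=4: not 3>4, total = 2+1 = 3
p=4,i=2: 4>2, total = 3+2 = 5
p=4,i=3: 4>3, total = 5+1 = 6
p=4,i=4: not 4>4, total = 6+1 = 7
p=5,i=2: 5>2, total = 7+3 = 10
p=5,i=3: 5>3, total = 10+2 = 12
p=5,i=4: 5>4, total = 12+1 = 13

13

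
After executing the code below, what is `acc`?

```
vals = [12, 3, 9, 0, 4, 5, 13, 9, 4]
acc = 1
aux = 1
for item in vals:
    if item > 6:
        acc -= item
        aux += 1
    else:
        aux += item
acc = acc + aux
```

-21

item=12: >6, acc = 1-12 = -11; aux=2
item=3: not >6; aux=5
item=9: >6, acc = (-11)-9 = -20; aux=6
item=0: not >6; aux=6
item=4: not >6; aux=10
item=5: not >6; aux=15
item=13: >6, acc = (-20)-13 = -33; aux=16
item=9: >6, acc = (-33)-9 = -42; aux=17
item=4: not >6; aux=21
acc+aux = (-42)+21 = -21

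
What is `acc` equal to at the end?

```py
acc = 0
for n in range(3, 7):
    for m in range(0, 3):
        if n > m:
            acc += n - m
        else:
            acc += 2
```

n=3,m=0: 3>0, acc = 0+3 = 3
n=3,m=1: 3>1, acc = 3+2 = 5
n=3,m=2: 3>2, acc = 5+1 = 6
n=4,m=0: 4>0, acc = 6+4 = 10
n=4,m=1: 4>1, acc = 10+3 = 13
n=4,m=2: 4>2, acc = 13+2 = 15
n=5,m=0: 5>0, acc = 15+5 = 20
n=5,m=1: 5>1, acc = 20+4 = 24
n=5,m=2: 5>2, acc = 24+3 = 27
n=6,m=0: 6>0, acc = 27+6 = 33
n=6,m=1: 6>1, acc = 33+5 = 38
n=6,m=2: 6>2, acc = 38+4 = 42

42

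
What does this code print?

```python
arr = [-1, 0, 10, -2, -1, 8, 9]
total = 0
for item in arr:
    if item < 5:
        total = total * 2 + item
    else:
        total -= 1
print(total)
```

-19

item=-1: <5, total = 0*2+(-1) = -1
item=0: <5, total = (-1)*2+0 = -2
item=10: not <5, total = (-2)-1 = -3
item=-2: <5, total = (-3)*2+(-2) = -8
item=-1: <5, total = (-8)*2+(-1) = -17
item=8: not <5, total = (-17)-1 = -18
item=9: not <5, total = (-18)-1 = -19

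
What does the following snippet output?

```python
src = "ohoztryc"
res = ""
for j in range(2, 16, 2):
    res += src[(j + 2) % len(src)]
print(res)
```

j=2: add src[4]='t' → 't'
j=4: add src[6]='y' → 'ty'
j=6: add src[0]='o' → 'tyo'
j=8: add src[2]='o' → 'tyoo'
j=10: add src[4]='t' → 'tyoot'
j=12: add src[6]='y' → 'tyooty'
j=14: add src[0]='o' → 'tyootyo'

tyootyo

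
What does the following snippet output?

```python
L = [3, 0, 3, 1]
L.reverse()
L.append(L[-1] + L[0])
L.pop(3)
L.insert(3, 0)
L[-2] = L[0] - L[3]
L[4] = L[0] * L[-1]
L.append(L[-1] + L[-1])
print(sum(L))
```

17

reverse → [1, 3, 0, 3]
append L[-1]+L[0] = 3+1 = 4 → [1, 3, 0, 3, 4]
pop(3) removes 3 → [1, 3, 0, 4]
insert 0 at 3 → [1, 3, 0, 0, 4]
L[-2] = L[0]-L[3] = 1-0 = 1 → [1, 3, 0, 1, 4]
L[4] = L[0]*L[-1] = 1*4 = 4 → [1, 3, 0, 1, 4]
append L[-1]+L[-1] = 4+4 = 8 → [1, 3, 0, 1, 4, 8]
sum = 17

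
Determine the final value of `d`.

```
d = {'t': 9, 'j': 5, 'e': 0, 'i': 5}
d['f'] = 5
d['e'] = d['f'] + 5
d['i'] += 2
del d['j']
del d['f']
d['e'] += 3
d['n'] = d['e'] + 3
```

{'t': 9, 'e': 13, 'i': 7, 'n': 16}

d['f'] = 5 → {'t': 9, 'j': 5, 'e': 0, 'i': 5, 'f': 5}
d['e'] = d['f']+5 = 10 → {'t': 9, 'j': 5, 'e': 10, 'i': 5, 'f': 5}
d['i'] = 5+2 = 7 → {'t': 9, 'j': 5, 'e': 10, 'i': 7, 'f': 5}
del 'j' → {'t': 9, 'e': 10, 'i': 7, 'f': 5}
del 'f' → {'t': 9, 'e': 10, 'i': 7}
d['e'] = 10+3 = 13 → {'t': 9, 'e': 13, 'i': 7}
d['n'] = d['e']+3 = 16 → {'t': 9, 'e': 13, 'i': 7, 'n': 16}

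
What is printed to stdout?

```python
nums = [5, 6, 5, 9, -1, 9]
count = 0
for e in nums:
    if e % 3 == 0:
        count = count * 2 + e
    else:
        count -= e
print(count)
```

e=5: not %3==0, count = 0-5 = -5
e=6: %3==0, count = (-5)*2+6 = -4
e=5: not %3==0, count = (-4)-5 = -9
e=9: %3==0, count = (-9)*2+9 = -9
e=-1: not %3==0, count = (-9)-(-1) = -8
e=9: %3==0, count = (-8)*2+9 = -7

-7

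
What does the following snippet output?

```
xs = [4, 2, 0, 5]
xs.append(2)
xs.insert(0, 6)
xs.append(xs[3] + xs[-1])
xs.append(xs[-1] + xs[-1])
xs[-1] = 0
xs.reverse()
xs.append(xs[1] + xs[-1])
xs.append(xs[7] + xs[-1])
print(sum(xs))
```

43

append 2 → [4, 2, 0, 5, 2]
insert 6 at 0 → [6, 4, 2, 0, 5, 2]
append xs[3]+xs[-1] = 0+2 = 2 → [6, 4, 2, 0, 5, 2, 2]
append xs[-1]+xs[-1] = 2+2 = 4 → [6, 4, 2, 0, 5, 2, 2, 4]
xs[-1] = 0 → [6, 4, 2, 0, 5, 2, 2, 0]
reverse → [0, 2, 2, 5, 0, 2, 4, 6]
append xs[1]+xs[-1] = 2+6 = 8 → [0, 2, 2, 5, 0, 2, 4, 6, 8]
append xs[7]+xs[-1] = 6+8 = 14 → [0, 2, 2, 5, 0, 2, 4, 6, 8, 14]
sum = 43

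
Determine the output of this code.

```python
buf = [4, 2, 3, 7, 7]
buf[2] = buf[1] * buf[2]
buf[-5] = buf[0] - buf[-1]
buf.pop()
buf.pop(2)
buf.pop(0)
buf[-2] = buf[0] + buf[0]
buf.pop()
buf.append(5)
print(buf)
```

buf[2] = buf[1]*buf[2] = 2*3 = 6 → [4, 2, 6, 7, 7]
buf[-5] = buf[0]-buf[-1] = 4-7 = -3 → [-3, 2, 6, 7, 7]
pop() removes 7 → [-3, 2, 6, 7]
pop(2) removes 6 → [-3, 2, 7]
pop(0) removes -3 → [2, 7]
buf[-2] = buf[0]+buf[0] = 2+2 = 4 → [4, 7]
pop() removes 7 → [4]
append 5 → [4, 5]

[4, 5]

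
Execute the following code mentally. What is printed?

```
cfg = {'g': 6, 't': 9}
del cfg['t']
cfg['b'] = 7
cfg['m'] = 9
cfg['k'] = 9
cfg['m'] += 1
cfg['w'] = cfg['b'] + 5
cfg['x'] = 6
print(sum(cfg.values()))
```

del 't' → {'g': 6}
cfg['b'] = 7 → {'g': 6, 'b': 7}
cfg['m'] = 9 → {'g': 6, 'b': 7, 'm': 9}
cfg['k'] = 9 → {'g': 6, 'b': 7, 'm': 9, 'k': 9}
cfg['m'] = 9+1 = 10 → {'g': 6, 'b': 7, 'm': 10, 'k': 9}
cfg['w'] = cfg['b']+5 = 12 → {'g': 6, 'b': 7, 'm': 10, 'k': 9, 'w': 12}
cfg['x'] = 6 → {'g': 6, 'b': 7, 'm': 10, 'k': 9, 'w': 12, 'x': 6}
sum of values = 50

50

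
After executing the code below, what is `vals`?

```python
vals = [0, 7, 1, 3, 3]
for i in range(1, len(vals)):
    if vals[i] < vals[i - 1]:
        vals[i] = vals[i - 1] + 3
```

i=1: 7>=0, unchanged → [0, 7, 1, 3, 3]
i=2: 1<7, vals[2] = 7+3 = 10 → [0, 7, 10, 3, 3]
i=3: 3<10, vals[3] = 10+3 = 13 → [0, 7, 10, 13, 3]
i=4: 3<13, vals[4] = 13+3 = 16 → [0, 7, 10, 13, 16]

[0, 7, 10, 13, 16]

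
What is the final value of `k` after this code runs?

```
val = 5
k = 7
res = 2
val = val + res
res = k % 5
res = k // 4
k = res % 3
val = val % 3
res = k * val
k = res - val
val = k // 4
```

0

val = 5+2 = 7
res = 7%5 = 2
res = 7//4 = 1
k = 1%3 = 1
val = 7%3 = 1
res = 1*1 = 1
k = 1-1 = 0
val = 0//4 = 0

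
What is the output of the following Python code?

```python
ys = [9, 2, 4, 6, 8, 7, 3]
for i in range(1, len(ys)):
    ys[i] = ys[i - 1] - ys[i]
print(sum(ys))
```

-34

i=1: ys[1] = 9-2 = 7 → [9, 7, 4, 6, 8, 7, 3]
i=2: ys[2] = 7-4 = 3 → [9, 7, 3, 6, 8, 7, 3]
i=3: ys[3] = 3-6 = -3 → [9, 7, 3, -3, 8, 7, 3]
i=4: ys[4] = (-3)-8 = -11 → [9, 7, 3, -3, -11, 7, 3]
i=5: ys[5] = (-11)-7 = -18 → [9, 7, 3, -3, -11, -18, 3]
i=6: ys[6] = (-18)-3 = -21 → [9, 7, 3, -3, -11, -18, -21]
sum = -34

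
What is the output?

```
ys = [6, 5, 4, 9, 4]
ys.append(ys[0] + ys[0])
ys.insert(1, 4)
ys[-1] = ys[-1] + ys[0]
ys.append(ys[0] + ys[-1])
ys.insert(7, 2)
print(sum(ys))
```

append ys[0]+ys[0] = 6+6 = 12 → [6, 5, 4, 9, 4, 12]
insert 4 at 1 → [6, 4, 5, 4, 9, 4, 12]
ys[-1] = ys[-1]+ys[0] = 12+6 = 18 → [6, 4, 5, 4, 9, 4, 18]
append ys[0]+ys[-1] = 6+18 = 24 → [6, 4, 5, 4, 9, 4, 18, 24]
insert 2 at 7 → [6, 4, 5, 4, 9, 4, 18, 2, 24]
sum = 76

76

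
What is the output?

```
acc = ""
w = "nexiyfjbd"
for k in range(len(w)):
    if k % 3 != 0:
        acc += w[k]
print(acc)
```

exyfbd

k=0: skip
k=1: add 'e' → 'e'
k=2: add 'x' → 'ex'
k=3: skip
k=4: add 'y' → 'exy'
k=5: add 'f' → 'exyf'
k=6: skip
k=7: add 'b' → 'exyfb'
k=8: add 'd' → 'exyfbd'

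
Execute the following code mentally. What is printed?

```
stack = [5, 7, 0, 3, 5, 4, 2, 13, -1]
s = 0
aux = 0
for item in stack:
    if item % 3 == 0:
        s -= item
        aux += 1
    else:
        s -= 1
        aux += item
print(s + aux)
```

27

item=5: not %3==0, s = 0-1 = -1; aux=5
item=7: not %3==0, s = (-1)-1 = -2; aux=12
item=0: %3==0, s = (-2)-0 = -2; aux=13
item=3: %3==0, s = (-2)-3 = -5; aux=14
item=5: not %3==0, s = (-5)-1 = -6; aux=19
item=4: not %3==0, s = (-6)-1 = -7; aux=23
item=2: not %3==0, s = (-7)-1 = -8; aux=25
item=13: not %3==0, s = (-8)-1 = -9; aux=38
item=-1: not %3==0, s = (-9)-1 = -10; aux=37
s+aux = (-10)+37 = 27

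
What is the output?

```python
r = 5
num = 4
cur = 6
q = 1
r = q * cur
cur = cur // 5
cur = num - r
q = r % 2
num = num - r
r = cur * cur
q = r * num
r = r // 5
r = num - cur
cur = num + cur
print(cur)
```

-4

r = 1*6 = 6
cur = 6//5 = 1
cur = 4-6 = -2
q = 6%2 = 0
num = 4-6 = -2
r = (-2)*(-2) = 4
q = 4*(-2) = -8
r = 4//5 = 0
r = (-2)-(-2) = 0
cur = (-2)+(-2) = -4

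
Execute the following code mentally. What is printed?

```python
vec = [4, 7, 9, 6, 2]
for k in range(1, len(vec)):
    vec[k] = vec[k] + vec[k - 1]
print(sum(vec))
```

89

k=1: vec[1] = 7+4 = 11 → [4, 11, 9, 6, 2]
k=2: vec[2] = 9+11 = 20 → [4, 11, 20, 6, 2]
k=3: vec[3] = 6+20 = 26 → [4, 11, 20, 26, 2]
k=4: vec[4] = 2+26 = 28 → [4, 11, 20, 26, 28]
sum = 89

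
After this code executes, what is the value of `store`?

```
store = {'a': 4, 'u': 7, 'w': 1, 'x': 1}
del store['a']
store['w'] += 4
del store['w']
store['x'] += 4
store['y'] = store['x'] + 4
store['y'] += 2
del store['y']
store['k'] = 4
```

{'u': 7, 'x': 5, 'k': 4}

del 'a' → {'u': 7, 'w': 1, 'x': 1}
store['w'] = 1+4 = 5 → {'u': 7, 'w': 5, 'x': 1}
del 'w' → {'u': 7, 'x': 1}
store['x'] = 1+4 = 5 → {'u': 7, 'x': 5}
store['y'] = store['x']+4 = 9 → {'u': 7, 'x': 5, 'y': 9}
store['y'] = 9+2 = 11 → {'u': 7, 'x': 5, 'y': 11}
del 'y' → {'u': 7, 'x': 5}
store['k'] = 4 → {'u': 7, 'x': 5, 'k': 4}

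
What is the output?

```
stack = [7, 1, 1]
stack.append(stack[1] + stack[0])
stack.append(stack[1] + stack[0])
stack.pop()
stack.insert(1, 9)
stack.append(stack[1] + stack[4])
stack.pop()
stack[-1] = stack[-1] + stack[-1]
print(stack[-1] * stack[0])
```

112

append stack[1]+stack[0] = 1+7 = 8 → [7, 1, 1, 8]
append stack[1]+stack[0] = 1+7 = 8 → [7, 1, 1, 8, 8]
pop() removes 8 → [7, 1, 1, 8]
insert 9 at 1 → [7, 9, 1, 1, 8]
append stack[1]+stack[4] = 9+8 = 17 → [7, 9, 1, 1, 8, 17]
pop() removes 17 → [7, 9, 1, 1, 8]
stack[-1] = stack[-1]+stack[-1] = 8+8 = 16 → [7, 9, 1, 1, 16]
stack[-1]*stack[0] = 16*7 = 112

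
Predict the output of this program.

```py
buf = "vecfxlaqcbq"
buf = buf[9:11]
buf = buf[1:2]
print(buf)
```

q

slice [9:11] → 'bq'
slice [1:2] → 'q'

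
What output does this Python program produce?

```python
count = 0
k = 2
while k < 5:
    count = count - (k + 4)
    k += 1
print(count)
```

-21

k=2: count = 0-6 = -6
k=3: count = (-6)-7 = -13
k=4: count = (-13)-8 = -21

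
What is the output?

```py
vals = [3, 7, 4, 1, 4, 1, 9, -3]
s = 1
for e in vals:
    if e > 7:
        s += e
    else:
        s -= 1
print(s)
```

3

e=3: not >7, s = 1-1 = 0
e=7: not >7, s = 0-1 = -1
e=4: not >7, s = (-1)-1 = -2
e=1: not >7, s = (-2)-1 = -3
e=4: not >7, s = (-3)-1 = -4
e=1: not >7, s = (-4)-1 = -5
e=9: >7, s = (-5)+9 = 4
e=-3: not >7, s = 4-1 = 3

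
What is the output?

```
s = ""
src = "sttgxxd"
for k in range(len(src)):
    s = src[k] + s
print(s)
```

k=0: prepend 's' → 's'
k=1: prepend 't' → 'ts'
k=2: prepend 't' → 'tts'
k=3: prepend 'g' → 'gtts'
k=4: prepend 'x' → 'xgtts'
k=5: prepend 'x' → 'xxgtts'
k=6: prepend 'd' → 'dxxgtts'

dxxgtts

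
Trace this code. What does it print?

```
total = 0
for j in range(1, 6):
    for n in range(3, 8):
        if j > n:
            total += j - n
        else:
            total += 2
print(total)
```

j=1,n=3: not 1>3, total = 0+2 = 2
j=1,n=4: not 1>4, total = 2+2 = 4
j=1,n=5: not 1>5, total = 4+2 = 6
j=1,n=6: not 1>6, total = 6+2 = 8
j=1,n=7: not 1>7, total = 8+2 = 10
j=2,n=3: not 2>3, total = 10+2 = 12
j=2,n=4: not 2>4, total = 12+2 = 14
j=2,n=5: not 2>5, total = 14+2 = 16
j=2,n=6: not 2>6, total = 16+2 = 18
j=2,n=7: not 2>7, total = 18+2 = 20
j=3,n=3: not 3>3, total = 20+2 = 22
j=3,n=4: not 3>4, total = 22+2 = 24
j=3,n=5: not 3>5, total = 24+2 = 26
j=3,n=6: not 3>6, total = 26+2 = 28
j=3,n=7: not 3>7, total = 28+2 = 30
j=4,n=3: 4>3, total = 30+1 = 31
j=4,n=4: not 4>4, total = 31+2 = 33
j=4,n=5: not 4>5, total = 33+2 = 35
j=4,n=6: not 4>6, total = 35+2 = 37
j=4,n=7: not 4>7, total = 37+2 = 39
j=5,n=3: 5>3, total = 39+2 = 41
j=5,n=4: 5>4, total = 41+1 = 42
j=5,n=5: not 5>5, total = 42+2 = 44
j=5,n=6: not 5>6, total = 44+2 = 46
j=5,n=7: not 5>7, total = 46+2 = 48

48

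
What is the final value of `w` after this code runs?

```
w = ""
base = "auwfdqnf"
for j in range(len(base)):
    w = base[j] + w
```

'fnqdfwua'

j=0: prepend 'a' → 'a'
j=1: prepend 'u' → 'ua'
j=2: prepend 'w' → 'wua'
j=3: prepend 'f' → 'fwua'
j=4: prepend 'd' → 'dfwua'
j=5: prepend 'q' → 'qdfwua'
j=6: prepend 'n' → 'nqdfwua'
j=7: prepend 'f' → 'fnqdfwua'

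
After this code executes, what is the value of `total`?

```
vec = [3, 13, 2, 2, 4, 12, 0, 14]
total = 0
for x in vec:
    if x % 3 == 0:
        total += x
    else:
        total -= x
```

-20

x=3: %3==0, total = 0+3 = 3
x=13: not %3==0, total = 3-13 = -10
x=2: not %3==0, total = (-10)-2 = -12
x=2: not %3==0, total = (-12)-2 = -14
x=4: not %3==0, total = (-14)-4 = -18
x=12: %3==0, total = (-18)+12 = -6
x=0: %3==0, total = (-6)+0 = -6
x=14: not %3==0, total = (-6)-14 = -20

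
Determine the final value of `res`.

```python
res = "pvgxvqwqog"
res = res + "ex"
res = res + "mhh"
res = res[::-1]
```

+ 'ex' → 'pvgxvqwqogex'
+ 'mhh' → 'pvgxvqwqogexmhh'
reverse → 'hhmxegoqwqvxgvp'

'hhmxegoqwqvxgvp'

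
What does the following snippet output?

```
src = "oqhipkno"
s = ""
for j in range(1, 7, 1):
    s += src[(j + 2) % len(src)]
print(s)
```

j=1: add src[3]='i' → 'i'
j=2: add src[4]='p' → 'ip'
j=3: add src[5]='k' → 'ipk'
j=4: add src[6]='n' → 'ipkn'
j=5: add src[7]='o' → 'ipkno'
j=6: add src[0]='o' → 'ipknoo'

ipknoo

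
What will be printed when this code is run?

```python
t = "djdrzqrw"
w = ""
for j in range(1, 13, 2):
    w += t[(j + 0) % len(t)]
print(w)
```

jrqwjr

j=1: add t[1]='j' → 'j'
j=3: add t[3]='r' → 'jr'
j=5: add t[5]='q' → 'jrq'
j=7: add t[7]='w' → 'jrqw'
j=9: add t[1]='j' → 'jrqwj'
j=11: add t[3]='r' → 'jrqwjr'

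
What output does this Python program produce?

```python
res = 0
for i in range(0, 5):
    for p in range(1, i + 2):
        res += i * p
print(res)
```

i=0,p=1: res = 0+0 = 0
i=1,p=1: res = 0+1 = 1
i=1,p=2: res = 1+2 = 3
i=2,p=1: res = 3+2 = 5
i=2,p=2: res = 5+4 = 9
i=2,p=3: res = 9+6 = 15
i=3,p=1: res = 15+3 = 18
i=3,p=2: res = 18+6 = 24
i=3,p=3: res = 24+9 = 33
i=3,p=4: res = 33+12 = 45
i=4,p=1: res = 45+4 = 49
i=4,p=2: res = 49+8 = 57
i=4,p=3: res = 57+12 = 69
i=4,p=4: res = 69+16 = 85
i=4,p=5: res = 85+20 = 105

105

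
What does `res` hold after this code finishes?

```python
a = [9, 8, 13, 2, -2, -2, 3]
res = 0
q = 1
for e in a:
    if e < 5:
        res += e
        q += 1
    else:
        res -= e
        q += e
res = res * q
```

e=9: not <5, res = 0-9 = -9; q=10
e=8: not <5, res = (-9)-8 = -17; q=18
e=13: not <5, res = (-17)-13 = -30; q=31
e=2: <5, res = (-30)+2 = -28; q=32
e=-2: <5, res = (-28)+(-2) = -30; q=33
e=-2: <5, res = (-30)+(-2) = -32; q=34
e=3: <5, res = (-32)+3 = -29; q=35
res*q = (-29)*35 = -1015

-1015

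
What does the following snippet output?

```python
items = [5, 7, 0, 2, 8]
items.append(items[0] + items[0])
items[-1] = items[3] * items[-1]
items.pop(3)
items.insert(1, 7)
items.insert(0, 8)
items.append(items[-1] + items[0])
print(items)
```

append items[0]+items[0] = 5+5 = 10 → [5, 7, 0, 2, 8, 10]
items[-1] = items[3]*items[-1] = 2*10 = 20 → [5, 7, 0, 2, 8, 20]
pop(3) removes 2 → [5, 7, 0, 8, 20]
insert 7 at 1 → [5, 7, 7, 0, 8, 20]
insert 8 at 0 → [8, 5, 7, 7, 0, 8, 20]
append items[-1]+items[0] = 20+8 = 28 → [8, 5, 7, 7, 0, 8, 20, 28]

[8, 5, 7, 7, 0, 8, 20, 28]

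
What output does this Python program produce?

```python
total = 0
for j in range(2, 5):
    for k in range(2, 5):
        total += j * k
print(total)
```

j=2,k=2: total = 0+4 = 4
j=2,k=3: total = 4+6 = 10
j=2,k=4: total = 10+8 = 18
j=3,k=2: total = 18+6 = 24
j=3,k=3: total = 24+9 = 33
j=3,k=4: total = 33+12 = 45
j=4,k=2: total = 45+8 = 53
j=4,k=3: total = 53+12 = 65
j=4,k=4: total = 65+16 = 81

81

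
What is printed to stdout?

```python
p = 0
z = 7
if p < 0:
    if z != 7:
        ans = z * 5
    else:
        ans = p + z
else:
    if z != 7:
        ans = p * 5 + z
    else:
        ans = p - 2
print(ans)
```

p=0, z=7
p < 0 is False; z != 7 is False
→ ans = p - 2 = -2

-2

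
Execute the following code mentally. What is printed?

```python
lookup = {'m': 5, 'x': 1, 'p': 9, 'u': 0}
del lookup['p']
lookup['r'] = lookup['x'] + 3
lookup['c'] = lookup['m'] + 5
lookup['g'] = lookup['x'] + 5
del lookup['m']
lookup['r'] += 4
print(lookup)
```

{'x': 1, 'u': 0, 'r': 8, 'c': 10, 'g': 6}

del 'p' → {'m': 5, 'x': 1, 'u': 0}
lookup['r'] = lookup['x']+3 = 4 → {'m': 5, 'x': 1, 'u': 0, 'r': 4}
lookup['c'] = lookup['m']+5 = 10 → {'m': 5, 'x': 1, 'u': 0, 'r': 4, 'c': 10}
lookup['g'] = lookup['x']+5 = 6 → {'m': 5, 'x': 1, 'u': 0, 'r': 4, 'c': 10, 'g': 6}
del 'm' → {'x': 1, 'u': 0, 'r': 4, 'c': 10, 'g': 6}
lookup['r'] = 4+4 = 8 → {'x': 1, 'u': 0, 'r': 8, 'c': 10, 'g': 6}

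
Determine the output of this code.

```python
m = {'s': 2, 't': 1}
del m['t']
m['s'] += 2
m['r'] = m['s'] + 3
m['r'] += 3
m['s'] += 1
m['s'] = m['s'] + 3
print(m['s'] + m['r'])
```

del 't' → {'s': 2}
m['s'] = 2+2 = 4 → {'s': 4}
m['r'] = m['s']+3 = 7 → {'s': 4, 'r': 7}
m['r'] = 7+3 = 10 → {'s': 4, 'r': 10}
m['s'] = 4+1 = 5 → {'s': 5, 'r': 10}
m['s'] = m['s']+3 = 8 → {'s': 8, 'r': 10}
m['s']+m['r'] = 8+10 = 18

18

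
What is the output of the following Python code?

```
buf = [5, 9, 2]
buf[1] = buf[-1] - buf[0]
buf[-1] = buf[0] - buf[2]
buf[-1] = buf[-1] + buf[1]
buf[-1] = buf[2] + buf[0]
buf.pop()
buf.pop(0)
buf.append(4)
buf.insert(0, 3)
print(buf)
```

[3, -3, 4]

buf[1] = buf[-1]-buf[0] = 2-5 = -3 → [5, -3, 2]
buf[-1] = buf[0]-buf[2] = 5-2 = 3 → [5, -3, 3]
buf[-1] = buf[-1]+buf[1] = 3+(-3) = 0 → [5, -3, 0]
buf[-1] = buf[2]+buf[0] = 0+5 = 5 → [5, -3, 5]
pop() removes 5 → [5, -3]
pop(0) removes 5 → [-3]
append 4 → [-3, 4]
insert 3 at 0 → [3, -3, 4]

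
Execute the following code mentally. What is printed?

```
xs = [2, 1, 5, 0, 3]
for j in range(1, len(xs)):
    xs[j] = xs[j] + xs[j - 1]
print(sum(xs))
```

32

j=1: xs[1] = 1+2 = 3 → [2, 3, 5, 0, 3]
j=2: xs[2] = 5+3 = 8 → [2, 3, 8, 0, 3]
j=3: xs[3] = 0+8 = 8 → [2, 3, 8, 8, 3]
j=4: xs[4] = 3+8 = 11 → [2, 3, 8, 8, 11]
sum = 32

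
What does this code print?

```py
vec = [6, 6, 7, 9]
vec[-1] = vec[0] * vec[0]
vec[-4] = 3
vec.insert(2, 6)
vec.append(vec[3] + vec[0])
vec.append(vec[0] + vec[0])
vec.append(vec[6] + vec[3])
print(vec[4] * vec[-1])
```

468

vec[-1] = vec[0]*vec[0] = 6*6 = 36 → [6, 6, 7, 36]
vec[-4] = 3 → [3, 6, 7, 36]
insert 6 at 2 → [3, 6, 6, 7, 36]
append vec[3]+vec[0] = 7+3 = 10 → [3, 6, 6, 7, 36, 10]
append vec[0]+vec[0] = 3+3 = 6 → [3, 6, 6, 7, 36, 10, 6]
append vec[6]+vec[3] = 6+7 = 13 → [3, 6, 6, 7, 36, 10, 6, 13]
vec[4]*vec[-1] = 36*13 = 468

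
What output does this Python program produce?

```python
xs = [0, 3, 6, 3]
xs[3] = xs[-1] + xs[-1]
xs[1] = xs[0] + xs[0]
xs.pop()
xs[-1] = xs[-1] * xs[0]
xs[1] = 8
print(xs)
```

[0, 8, 0]

xs[3] = xs[-1]+xs[-1] = 3+3 = 6 → [0, 3, 6, 6]
xs[1] = xs[0]+xs[0] = 0+0 = 0 → [0, 0, 6, 6]
pop() removes 6 → [0, 0, 6]
xs[-1] = xs[-1]*xs[0] = 6*0 = 0 → [0, 0, 0]
xs[1] = 8 → [0, 8, 0]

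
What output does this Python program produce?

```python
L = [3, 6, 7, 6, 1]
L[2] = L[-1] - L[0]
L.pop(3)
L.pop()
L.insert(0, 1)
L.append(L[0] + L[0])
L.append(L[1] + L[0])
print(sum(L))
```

14

L[2] = L[-1]-L[0] = 1-3 = -2 → [3, 6, -2, 6, 1]
pop(3) removes 6 → [3, 6, -2, 1]
pop() removes 1 → [3, 6, -2]
insert 1 at 0 → [1, 3, 6, -2]
append L[0]+L[0] = 1+1 = 2 → [1, 3, 6, -2, 2]
append L[1]+L[0] = 3+1 = 4 → [1, 3, 6, -2, 2, 4]
sum = 14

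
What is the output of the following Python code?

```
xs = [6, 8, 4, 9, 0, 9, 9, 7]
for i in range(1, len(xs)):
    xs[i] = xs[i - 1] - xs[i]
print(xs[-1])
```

i=1: xs[1] = 6-8 = -2 → [6, -2, 4, 9, 0, 9, 9, 7]
i=2: xs[2] = (-2)-4 = -6 → [6, -2, -6, 9, 0, 9, 9, 7]
i=3: xs[3] = (-6)-9 = -15 → [6, -2, -6, -15, 0, 9, 9, 7]
i=4: xs[4] = (-15)-0 = -15 → [6, -2, -6, -15, -15, 9, 9, 7]
i=5: xs[5] = (-15)-9 = -24 → [6, -2, -6, -15, -15, -24, 9, 7]
i=6: xs[6] = (-24)-9 = -33 → [6, -2, -6, -15, -15, -24, -33, 7]
i=7: xs[7] = (-33)-7 = -40 → [6, -2, -6, -15, -15, -24, -33, -40]

-40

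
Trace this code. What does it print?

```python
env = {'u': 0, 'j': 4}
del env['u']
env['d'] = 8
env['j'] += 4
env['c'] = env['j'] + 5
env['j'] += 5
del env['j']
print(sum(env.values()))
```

del 'u' → {'j': 4}
env['d'] = 8 → {'j': 4, 'd': 8}
env['j'] = 4+4 = 8 → {'j': 8, 'd': 8}
env['c'] = env['j']+5 = 13 → {'j': 8, 'd': 8, 'c': 13}
env['j'] = 8+5 = 13 → {'j': 13, 'd': 8, 'c': 13}
del 'j' → {'d': 8, 'c': 13}
sum of values = 21

21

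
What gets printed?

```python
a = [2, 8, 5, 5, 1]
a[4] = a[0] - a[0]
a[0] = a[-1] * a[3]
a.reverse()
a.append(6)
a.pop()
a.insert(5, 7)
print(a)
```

[0, 5, 5, 8, 0, 7]

a[4] = a[0]-a[0] = 2-2 = 0 → [2, 8, 5, 5, 0]
a[0] = a[-1]*a[3] = 0*5 = 0 → [0, 8, 5, 5, 0]
reverse → [0, 5, 5, 8, 0]
append 6 → [0, 5, 5, 8, 0, 6]
pop() removes 6 → [0, 5, 5, 8, 0]
insert 7 at 5 → [0, 5, 5, 8, 0, 7]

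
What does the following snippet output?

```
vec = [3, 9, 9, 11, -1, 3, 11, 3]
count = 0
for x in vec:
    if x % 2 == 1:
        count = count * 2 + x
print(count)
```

1453

x=3: odd, count = 0*2+3 = 3
x=9: odd, count = 3*2+9 = 15
x=9: odd, count = 15*2+9 = 39
x=11: odd, count = 39*2+11 = 89
x=-1: odd, count = 89*2+(-1) = 177
x=3: odd, count = 177*2+3 = 357
x=11: odd, count = 357*2+11 = 725
x=3: odd, count = 725*2+3 = 1453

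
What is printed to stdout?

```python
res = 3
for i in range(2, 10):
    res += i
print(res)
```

i=2: res = 3+2 = 5
i=3: res = 5+3 = 8
i=4: res = 8+4 = 12
i=5: res = 12+5 = 17
i=6: res = 17+6 = 23
i=7: res = 23+7 = 30
i=8: res = 30+8 = 38
i=9: res = 38+9 = 47

47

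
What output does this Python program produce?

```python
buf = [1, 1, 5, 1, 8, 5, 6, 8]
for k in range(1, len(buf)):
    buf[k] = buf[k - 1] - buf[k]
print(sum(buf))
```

-101

k=1: buf[1] = 1-1 = 0 → [1, 0, 5, 1, 8, 5, 6, 8]
k=2: buf[2] = 0-5 = -5 → [1, 0, -5, 1, 8, 5, 6, 8]
k=3: buf[3] = (-5)-1 = -6 → [1, 0, -5, -6, 8, 5, 6, 8]
k=4: buf[4] = (-6)-8 = -14 → [1, 0, -5, -6, -14, 5, 6, 8]
k=5: buf[5] = (-14)-5 = -19 → [1, 0, -5, -6, -14, -19, 6, 8]
k=6: buf[6] = (-19)-6 = -25 → [1, 0, -5, -6, -14, -19, -25, 8]
k=7: buf[7] = (-25)-8 = -33 → [1, 0, -5, -6, -14, -19, -25, -33]
sum = -101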